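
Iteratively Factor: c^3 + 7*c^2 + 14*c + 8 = (c + 2)*(c^2 + 5*c + 4) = (c + 2)*(c + 4)*(c + 1)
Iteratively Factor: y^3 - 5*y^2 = (y - 5)*(y^2) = y*(y - 5)*(y)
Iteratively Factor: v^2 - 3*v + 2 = (v - 2)*(v - 1)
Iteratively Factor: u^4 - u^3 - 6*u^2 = (u + 2)*(u^3 - 3*u^2) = u*(u + 2)*(u^2 - 3*u) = u*(u - 3)*(u + 2)*(u)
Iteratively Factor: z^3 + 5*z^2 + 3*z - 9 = (z + 3)*(z^2 + 2*z - 3) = (z - 1)*(z + 3)*(z + 3)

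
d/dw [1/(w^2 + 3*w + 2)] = (-2*w - 3)/(w^2 + 3*w + 2)^2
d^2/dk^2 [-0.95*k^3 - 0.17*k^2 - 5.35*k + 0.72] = -5.7*k - 0.34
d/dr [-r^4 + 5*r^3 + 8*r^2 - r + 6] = -4*r^3 + 15*r^2 + 16*r - 1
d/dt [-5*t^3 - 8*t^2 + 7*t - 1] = -15*t^2 - 16*t + 7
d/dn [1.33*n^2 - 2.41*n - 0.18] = 2.66*n - 2.41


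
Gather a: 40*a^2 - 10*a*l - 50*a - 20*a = 40*a^2 + a*(-10*l - 70)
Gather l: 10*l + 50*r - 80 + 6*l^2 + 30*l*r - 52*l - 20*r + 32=6*l^2 + l*(30*r - 42) + 30*r - 48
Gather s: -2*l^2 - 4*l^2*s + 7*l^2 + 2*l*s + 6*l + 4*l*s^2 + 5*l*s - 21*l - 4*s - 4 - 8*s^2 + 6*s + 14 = 5*l^2 - 15*l + s^2*(4*l - 8) + s*(-4*l^2 + 7*l + 2) + 10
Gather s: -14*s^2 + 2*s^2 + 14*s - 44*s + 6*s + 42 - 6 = -12*s^2 - 24*s + 36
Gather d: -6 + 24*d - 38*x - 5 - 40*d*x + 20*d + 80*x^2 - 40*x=d*(44 - 40*x) + 80*x^2 - 78*x - 11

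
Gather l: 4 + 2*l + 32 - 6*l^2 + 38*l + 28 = -6*l^2 + 40*l + 64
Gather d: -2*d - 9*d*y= d*(-9*y - 2)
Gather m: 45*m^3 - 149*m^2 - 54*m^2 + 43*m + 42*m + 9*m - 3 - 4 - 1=45*m^3 - 203*m^2 + 94*m - 8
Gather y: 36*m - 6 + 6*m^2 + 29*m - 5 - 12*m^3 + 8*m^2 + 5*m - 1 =-12*m^3 + 14*m^2 + 70*m - 12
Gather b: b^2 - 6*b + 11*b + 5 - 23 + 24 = b^2 + 5*b + 6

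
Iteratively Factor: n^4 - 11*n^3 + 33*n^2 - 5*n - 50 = (n - 5)*(n^3 - 6*n^2 + 3*n + 10) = (n - 5)^2*(n^2 - n - 2) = (n - 5)^2*(n + 1)*(n - 2)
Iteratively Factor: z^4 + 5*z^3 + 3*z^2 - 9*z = (z + 3)*(z^3 + 2*z^2 - 3*z) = (z + 3)^2*(z^2 - z) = z*(z + 3)^2*(z - 1)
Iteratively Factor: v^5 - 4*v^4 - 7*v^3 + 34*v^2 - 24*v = (v - 2)*(v^4 - 2*v^3 - 11*v^2 + 12*v) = (v - 4)*(v - 2)*(v^3 + 2*v^2 - 3*v) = (v - 4)*(v - 2)*(v + 3)*(v^2 - v) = (v - 4)*(v - 2)*(v - 1)*(v + 3)*(v)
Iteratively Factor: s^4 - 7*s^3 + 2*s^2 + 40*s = (s + 2)*(s^3 - 9*s^2 + 20*s) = s*(s + 2)*(s^2 - 9*s + 20) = s*(s - 5)*(s + 2)*(s - 4)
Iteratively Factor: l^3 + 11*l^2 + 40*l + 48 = (l + 3)*(l^2 + 8*l + 16) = (l + 3)*(l + 4)*(l + 4)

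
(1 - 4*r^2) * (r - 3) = -4*r^3 + 12*r^2 + r - 3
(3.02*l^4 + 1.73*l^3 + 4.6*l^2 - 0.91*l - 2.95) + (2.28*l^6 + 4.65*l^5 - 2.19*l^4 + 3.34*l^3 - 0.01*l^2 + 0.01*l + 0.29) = 2.28*l^6 + 4.65*l^5 + 0.83*l^4 + 5.07*l^3 + 4.59*l^2 - 0.9*l - 2.66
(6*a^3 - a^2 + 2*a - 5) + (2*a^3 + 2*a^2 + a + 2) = 8*a^3 + a^2 + 3*a - 3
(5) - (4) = 1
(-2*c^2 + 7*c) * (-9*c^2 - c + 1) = 18*c^4 - 61*c^3 - 9*c^2 + 7*c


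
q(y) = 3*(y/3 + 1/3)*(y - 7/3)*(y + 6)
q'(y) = 3*(y/3 + 1/3)*(y - 7/3) + 3*(y/3 + 1/3)*(y + 6) + (y - 7/3)*(y + 6) = 3*y^2 + 28*y/3 - 31/3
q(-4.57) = 35.24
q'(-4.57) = 9.67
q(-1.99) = 17.16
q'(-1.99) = -17.03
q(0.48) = -17.77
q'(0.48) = -5.16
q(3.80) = 68.99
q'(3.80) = 68.45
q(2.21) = -3.25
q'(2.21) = 24.95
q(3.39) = 43.56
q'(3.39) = 55.78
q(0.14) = -15.35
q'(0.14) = -8.97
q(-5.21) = 25.09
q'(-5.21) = 22.47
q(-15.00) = -2184.00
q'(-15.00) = 524.67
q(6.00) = 308.00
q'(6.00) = 153.67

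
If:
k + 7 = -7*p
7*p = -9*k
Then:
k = 7/8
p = -9/8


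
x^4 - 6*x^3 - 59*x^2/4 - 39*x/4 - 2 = (x - 8)*(x + 1/2)^2*(x + 1)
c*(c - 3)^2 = c^3 - 6*c^2 + 9*c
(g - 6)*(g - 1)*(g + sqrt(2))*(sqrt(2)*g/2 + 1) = sqrt(2)*g^4/2 - 7*sqrt(2)*g^3/2 + 2*g^3 - 14*g^2 + 4*sqrt(2)*g^2 - 7*sqrt(2)*g + 12*g + 6*sqrt(2)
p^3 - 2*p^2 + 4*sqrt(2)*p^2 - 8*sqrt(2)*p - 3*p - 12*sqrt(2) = (p - 3)*(p + 1)*(p + 4*sqrt(2))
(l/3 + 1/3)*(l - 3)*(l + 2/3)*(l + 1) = l^4/3 - l^3/9 - 17*l^2/9 - 19*l/9 - 2/3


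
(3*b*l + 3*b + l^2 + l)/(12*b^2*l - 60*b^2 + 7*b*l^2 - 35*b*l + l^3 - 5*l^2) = (l + 1)/(4*b*l - 20*b + l^2 - 5*l)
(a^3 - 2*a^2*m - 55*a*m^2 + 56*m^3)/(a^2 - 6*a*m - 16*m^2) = (a^2 + 6*a*m - 7*m^2)/(a + 2*m)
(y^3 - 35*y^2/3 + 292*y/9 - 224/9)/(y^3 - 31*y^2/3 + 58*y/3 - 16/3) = (9*y^2 - 33*y + 28)/(3*(3*y^2 - 7*y + 2))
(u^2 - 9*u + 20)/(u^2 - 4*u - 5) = (u - 4)/(u + 1)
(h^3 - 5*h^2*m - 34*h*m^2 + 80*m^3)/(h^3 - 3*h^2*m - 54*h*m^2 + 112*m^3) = (h + 5*m)/(h + 7*m)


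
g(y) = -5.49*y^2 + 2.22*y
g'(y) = 2.22 - 10.98*y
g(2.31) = -24.17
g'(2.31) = -23.14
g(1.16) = -4.81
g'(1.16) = -10.52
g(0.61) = -0.69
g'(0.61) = -4.48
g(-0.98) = -7.45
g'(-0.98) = 12.98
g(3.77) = -69.66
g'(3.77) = -39.17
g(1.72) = -12.42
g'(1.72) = -16.67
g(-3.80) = -87.71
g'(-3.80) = 43.94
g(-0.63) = -3.58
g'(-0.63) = 9.14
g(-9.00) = -464.67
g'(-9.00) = 101.04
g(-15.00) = -1268.55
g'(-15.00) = 166.92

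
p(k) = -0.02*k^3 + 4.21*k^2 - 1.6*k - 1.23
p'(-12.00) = -111.28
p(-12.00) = 658.77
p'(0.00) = -1.60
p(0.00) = -1.23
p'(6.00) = 46.76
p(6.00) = 136.41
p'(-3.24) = -29.51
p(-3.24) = 48.83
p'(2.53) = 19.32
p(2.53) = 21.35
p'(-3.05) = -27.84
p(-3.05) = 43.38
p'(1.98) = 14.84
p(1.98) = 11.95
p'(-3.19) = -29.07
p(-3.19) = 47.36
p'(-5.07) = -45.83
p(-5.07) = 117.71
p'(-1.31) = -12.73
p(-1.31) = 8.14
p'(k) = -0.06*k^2 + 8.42*k - 1.6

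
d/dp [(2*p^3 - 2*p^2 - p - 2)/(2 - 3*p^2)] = (-6*p^4 + 9*p^2 - 20*p - 2)/(9*p^4 - 12*p^2 + 4)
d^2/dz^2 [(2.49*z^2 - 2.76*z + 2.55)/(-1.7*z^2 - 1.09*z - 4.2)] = (7.105427357601e-15*z^4 + 25.18074*z^3 + 62.4546*z^2 - 146.5893*z - 82.76307)/(4.913*z^6 + 9.4503*z^5 + 42.47331*z^4 + 47.990629*z^3 + 104.93406*z^2 + 57.6828*z + 74.088)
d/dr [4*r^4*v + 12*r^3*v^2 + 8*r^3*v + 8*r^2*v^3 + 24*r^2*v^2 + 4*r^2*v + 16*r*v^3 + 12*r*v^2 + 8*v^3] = 4*v*(4*r^3 + 9*r^2*v + 6*r^2 + 4*r*v^2 + 12*r*v + 2*r + 4*v^2 + 3*v)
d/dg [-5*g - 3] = -5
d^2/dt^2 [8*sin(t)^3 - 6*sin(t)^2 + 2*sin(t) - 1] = -8*sin(t) + 18*sin(3*t) - 12*cos(2*t)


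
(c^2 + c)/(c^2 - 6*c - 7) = c/(c - 7)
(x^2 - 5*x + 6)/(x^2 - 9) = (x - 2)/(x + 3)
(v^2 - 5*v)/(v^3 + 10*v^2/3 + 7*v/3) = 3*(v - 5)/(3*v^2 + 10*v + 7)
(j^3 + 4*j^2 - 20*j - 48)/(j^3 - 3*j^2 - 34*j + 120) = (j + 2)/(j - 5)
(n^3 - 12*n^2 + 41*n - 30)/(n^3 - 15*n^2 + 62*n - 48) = (n - 5)/(n - 8)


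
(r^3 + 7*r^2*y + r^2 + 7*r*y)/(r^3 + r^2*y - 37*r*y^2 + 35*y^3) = r*(r + 1)/(r^2 - 6*r*y + 5*y^2)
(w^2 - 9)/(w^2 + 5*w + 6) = (w - 3)/(w + 2)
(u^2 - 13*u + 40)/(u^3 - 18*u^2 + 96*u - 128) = (u - 5)/(u^2 - 10*u + 16)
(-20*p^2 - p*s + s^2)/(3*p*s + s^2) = (-20*p^2 - p*s + s^2)/(s*(3*p + s))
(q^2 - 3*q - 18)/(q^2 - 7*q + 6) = (q + 3)/(q - 1)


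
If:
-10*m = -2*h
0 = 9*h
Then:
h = 0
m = 0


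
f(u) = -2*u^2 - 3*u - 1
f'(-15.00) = 57.00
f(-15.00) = -406.00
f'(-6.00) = 21.00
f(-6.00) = -55.00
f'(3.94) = -18.76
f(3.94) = -43.87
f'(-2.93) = 8.72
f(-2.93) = -9.38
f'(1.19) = -7.76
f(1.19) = -7.40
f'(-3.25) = 10.00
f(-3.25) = -12.38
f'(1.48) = -8.92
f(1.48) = -9.82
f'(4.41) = -20.64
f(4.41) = -53.13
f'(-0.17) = -2.32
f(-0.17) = -0.55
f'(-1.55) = 3.20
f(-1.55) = -1.16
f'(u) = -4*u - 3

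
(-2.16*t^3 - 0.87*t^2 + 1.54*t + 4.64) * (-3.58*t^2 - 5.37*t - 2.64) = 7.7328*t^5 + 14.7138*t^4 + 4.8611*t^3 - 22.5842*t^2 - 28.9824*t - 12.2496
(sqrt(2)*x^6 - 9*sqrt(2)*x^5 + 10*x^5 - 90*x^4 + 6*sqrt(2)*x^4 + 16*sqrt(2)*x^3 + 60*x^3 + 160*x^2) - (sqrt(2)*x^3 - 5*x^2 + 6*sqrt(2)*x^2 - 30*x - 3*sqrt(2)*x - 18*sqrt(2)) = sqrt(2)*x^6 - 9*sqrt(2)*x^5 + 10*x^5 - 90*x^4 + 6*sqrt(2)*x^4 + 15*sqrt(2)*x^3 + 60*x^3 - 6*sqrt(2)*x^2 + 165*x^2 + 3*sqrt(2)*x + 30*x + 18*sqrt(2)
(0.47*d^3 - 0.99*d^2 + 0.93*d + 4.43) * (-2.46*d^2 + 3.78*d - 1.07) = -1.1562*d^5 + 4.212*d^4 - 6.5329*d^3 - 6.3231*d^2 + 15.7503*d - 4.7401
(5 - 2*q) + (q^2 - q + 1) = q^2 - 3*q + 6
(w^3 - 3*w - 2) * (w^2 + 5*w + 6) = w^5 + 5*w^4 + 3*w^3 - 17*w^2 - 28*w - 12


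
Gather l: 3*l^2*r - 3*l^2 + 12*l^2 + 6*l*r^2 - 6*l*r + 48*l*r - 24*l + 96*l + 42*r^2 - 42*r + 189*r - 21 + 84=l^2*(3*r + 9) + l*(6*r^2 + 42*r + 72) + 42*r^2 + 147*r + 63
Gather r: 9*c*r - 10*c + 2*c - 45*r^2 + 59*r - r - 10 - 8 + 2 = -8*c - 45*r^2 + r*(9*c + 58) - 16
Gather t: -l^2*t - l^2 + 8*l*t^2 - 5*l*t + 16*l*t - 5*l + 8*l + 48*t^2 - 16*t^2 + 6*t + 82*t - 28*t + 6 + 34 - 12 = -l^2 + 3*l + t^2*(8*l + 32) + t*(-l^2 + 11*l + 60) + 28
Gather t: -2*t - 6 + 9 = 3 - 2*t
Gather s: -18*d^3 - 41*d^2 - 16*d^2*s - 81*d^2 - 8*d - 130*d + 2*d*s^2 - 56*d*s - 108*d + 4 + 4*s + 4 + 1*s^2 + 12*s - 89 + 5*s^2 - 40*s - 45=-18*d^3 - 122*d^2 - 246*d + s^2*(2*d + 6) + s*(-16*d^2 - 56*d - 24) - 126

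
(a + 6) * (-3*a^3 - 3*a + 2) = -3*a^4 - 18*a^3 - 3*a^2 - 16*a + 12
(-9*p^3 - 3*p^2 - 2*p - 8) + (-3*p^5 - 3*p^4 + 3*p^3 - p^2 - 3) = -3*p^5 - 3*p^4 - 6*p^3 - 4*p^2 - 2*p - 11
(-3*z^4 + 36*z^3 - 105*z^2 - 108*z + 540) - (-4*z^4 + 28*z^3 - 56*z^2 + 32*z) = z^4 + 8*z^3 - 49*z^2 - 140*z + 540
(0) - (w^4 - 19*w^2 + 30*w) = -w^4 + 19*w^2 - 30*w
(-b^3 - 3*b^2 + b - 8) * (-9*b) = 9*b^4 + 27*b^3 - 9*b^2 + 72*b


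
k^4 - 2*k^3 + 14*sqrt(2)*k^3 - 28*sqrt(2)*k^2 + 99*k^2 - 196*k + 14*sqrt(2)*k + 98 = (k - 1)^2*(k + 7*sqrt(2))^2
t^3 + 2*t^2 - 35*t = t*(t - 5)*(t + 7)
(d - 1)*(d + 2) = d^2 + d - 2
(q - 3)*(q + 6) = q^2 + 3*q - 18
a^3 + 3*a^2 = a^2*(a + 3)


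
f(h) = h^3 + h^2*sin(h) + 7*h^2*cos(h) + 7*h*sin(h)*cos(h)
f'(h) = -7*h^2*sin(h) + h^2*cos(h) + 3*h^2 - 7*h*sin(h)^2 + 2*h*sin(h) + 7*h*cos(h)^2 + 14*h*cos(h) + 7*sin(h)*cos(h)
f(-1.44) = -1.85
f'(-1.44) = 29.94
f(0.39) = 2.06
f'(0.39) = 9.94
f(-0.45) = 2.33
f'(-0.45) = -8.57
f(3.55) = -32.17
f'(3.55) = 32.41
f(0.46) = 2.80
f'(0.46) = 11.08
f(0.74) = 6.18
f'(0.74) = 12.07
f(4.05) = -3.37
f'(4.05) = 84.89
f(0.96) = 8.50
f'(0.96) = 8.28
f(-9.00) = -1302.65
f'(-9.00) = 486.12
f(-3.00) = -93.57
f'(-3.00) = 50.22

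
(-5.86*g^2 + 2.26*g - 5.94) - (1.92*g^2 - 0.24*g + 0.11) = -7.78*g^2 + 2.5*g - 6.05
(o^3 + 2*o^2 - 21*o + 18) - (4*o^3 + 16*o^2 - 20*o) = -3*o^3 - 14*o^2 - o + 18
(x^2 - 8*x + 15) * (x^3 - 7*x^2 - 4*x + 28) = x^5 - 15*x^4 + 67*x^3 - 45*x^2 - 284*x + 420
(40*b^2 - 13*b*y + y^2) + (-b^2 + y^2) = 39*b^2 - 13*b*y + 2*y^2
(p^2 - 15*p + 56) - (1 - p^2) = 2*p^2 - 15*p + 55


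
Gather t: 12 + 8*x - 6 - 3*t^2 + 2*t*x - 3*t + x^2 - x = -3*t^2 + t*(2*x - 3) + x^2 + 7*x + 6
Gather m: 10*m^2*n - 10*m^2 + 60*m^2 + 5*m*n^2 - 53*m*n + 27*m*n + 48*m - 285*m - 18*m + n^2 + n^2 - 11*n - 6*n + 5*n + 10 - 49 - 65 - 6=m^2*(10*n + 50) + m*(5*n^2 - 26*n - 255) + 2*n^2 - 12*n - 110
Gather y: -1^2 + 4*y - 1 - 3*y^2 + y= -3*y^2 + 5*y - 2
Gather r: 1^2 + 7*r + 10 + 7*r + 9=14*r + 20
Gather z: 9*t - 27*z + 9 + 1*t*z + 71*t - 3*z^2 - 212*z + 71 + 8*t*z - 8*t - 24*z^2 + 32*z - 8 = 72*t - 27*z^2 + z*(9*t - 207) + 72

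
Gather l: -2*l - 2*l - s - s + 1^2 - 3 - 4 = -4*l - 2*s - 6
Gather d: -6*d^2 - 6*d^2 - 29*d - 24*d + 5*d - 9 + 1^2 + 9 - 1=-12*d^2 - 48*d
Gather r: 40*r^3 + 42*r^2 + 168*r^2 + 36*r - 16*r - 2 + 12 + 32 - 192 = 40*r^3 + 210*r^2 + 20*r - 150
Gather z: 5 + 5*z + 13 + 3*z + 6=8*z + 24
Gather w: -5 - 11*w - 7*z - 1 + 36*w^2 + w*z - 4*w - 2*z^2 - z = 36*w^2 + w*(z - 15) - 2*z^2 - 8*z - 6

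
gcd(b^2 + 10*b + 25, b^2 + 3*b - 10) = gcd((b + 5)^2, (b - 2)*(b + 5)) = b + 5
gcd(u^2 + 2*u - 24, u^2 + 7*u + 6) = u + 6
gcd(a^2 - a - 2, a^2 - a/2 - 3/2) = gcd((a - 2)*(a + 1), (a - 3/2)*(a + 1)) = a + 1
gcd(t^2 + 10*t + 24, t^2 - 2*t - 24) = t + 4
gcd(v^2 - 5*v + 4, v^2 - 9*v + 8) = v - 1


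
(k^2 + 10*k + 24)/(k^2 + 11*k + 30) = (k + 4)/(k + 5)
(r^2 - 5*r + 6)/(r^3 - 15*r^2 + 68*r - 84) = (r - 3)/(r^2 - 13*r + 42)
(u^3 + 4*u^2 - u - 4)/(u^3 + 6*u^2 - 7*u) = (u^2 + 5*u + 4)/(u*(u + 7))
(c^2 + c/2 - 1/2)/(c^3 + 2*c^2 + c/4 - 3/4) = 2/(2*c + 3)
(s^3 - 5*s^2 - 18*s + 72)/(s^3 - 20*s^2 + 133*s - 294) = (s^2 + s - 12)/(s^2 - 14*s + 49)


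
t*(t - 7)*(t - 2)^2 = t^4 - 11*t^3 + 32*t^2 - 28*t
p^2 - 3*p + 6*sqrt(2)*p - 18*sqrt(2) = (p - 3)*(p + 6*sqrt(2))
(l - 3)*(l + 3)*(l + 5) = l^3 + 5*l^2 - 9*l - 45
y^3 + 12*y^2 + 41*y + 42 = (y + 2)*(y + 3)*(y + 7)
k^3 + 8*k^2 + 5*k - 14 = (k - 1)*(k + 2)*(k + 7)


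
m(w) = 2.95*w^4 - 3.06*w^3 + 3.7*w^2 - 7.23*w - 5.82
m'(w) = 11.8*w^3 - 9.18*w^2 + 7.4*w - 7.23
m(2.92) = 142.89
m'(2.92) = 229.89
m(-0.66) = 2.00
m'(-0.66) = -19.51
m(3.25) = 233.84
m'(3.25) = 324.93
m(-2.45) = 185.39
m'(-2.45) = -254.00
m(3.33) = 260.88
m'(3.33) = 351.34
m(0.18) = -7.02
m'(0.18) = -6.13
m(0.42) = -8.34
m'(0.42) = -4.87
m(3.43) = 297.75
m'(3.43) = 386.32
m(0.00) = -5.82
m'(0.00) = -7.23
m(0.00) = -5.82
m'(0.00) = -7.23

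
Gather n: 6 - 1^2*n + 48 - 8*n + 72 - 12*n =126 - 21*n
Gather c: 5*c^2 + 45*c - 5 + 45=5*c^2 + 45*c + 40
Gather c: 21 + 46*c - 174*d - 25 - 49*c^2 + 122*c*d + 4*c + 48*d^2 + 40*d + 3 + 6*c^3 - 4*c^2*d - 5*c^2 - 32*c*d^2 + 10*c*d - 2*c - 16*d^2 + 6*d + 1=6*c^3 + c^2*(-4*d - 54) + c*(-32*d^2 + 132*d + 48) + 32*d^2 - 128*d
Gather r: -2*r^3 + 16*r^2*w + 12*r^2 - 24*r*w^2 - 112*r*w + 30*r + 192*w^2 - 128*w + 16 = -2*r^3 + r^2*(16*w + 12) + r*(-24*w^2 - 112*w + 30) + 192*w^2 - 128*w + 16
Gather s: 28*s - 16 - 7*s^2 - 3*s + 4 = -7*s^2 + 25*s - 12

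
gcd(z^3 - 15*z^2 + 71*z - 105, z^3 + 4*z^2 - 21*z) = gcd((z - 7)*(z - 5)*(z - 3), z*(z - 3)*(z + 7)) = z - 3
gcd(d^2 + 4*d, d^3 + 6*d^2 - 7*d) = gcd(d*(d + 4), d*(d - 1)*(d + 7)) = d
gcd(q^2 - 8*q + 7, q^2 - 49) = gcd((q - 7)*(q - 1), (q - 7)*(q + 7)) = q - 7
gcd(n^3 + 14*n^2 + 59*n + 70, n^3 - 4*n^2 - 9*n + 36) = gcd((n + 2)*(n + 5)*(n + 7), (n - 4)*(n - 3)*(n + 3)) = 1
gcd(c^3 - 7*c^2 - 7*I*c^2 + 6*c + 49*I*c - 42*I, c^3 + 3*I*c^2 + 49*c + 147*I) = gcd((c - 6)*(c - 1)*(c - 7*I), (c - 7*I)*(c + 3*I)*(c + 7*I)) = c - 7*I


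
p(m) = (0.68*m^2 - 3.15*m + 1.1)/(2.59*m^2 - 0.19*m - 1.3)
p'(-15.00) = 0.01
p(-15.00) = 0.34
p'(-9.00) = 0.02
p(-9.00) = 0.40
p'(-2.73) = 0.25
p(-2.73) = 0.80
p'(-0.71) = 691.42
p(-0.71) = 26.18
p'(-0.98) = 10.25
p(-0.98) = 3.52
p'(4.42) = 0.05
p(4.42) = 0.01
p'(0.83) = 34.12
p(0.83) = -3.20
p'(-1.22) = 3.27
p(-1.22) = 2.14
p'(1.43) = 0.72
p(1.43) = -0.54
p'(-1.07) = 6.15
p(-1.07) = 2.81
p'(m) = (0.19 - 5.18*m)*(0.68*m^2 - 3.15*m + 1.1)/(2.59*m^2 - 0.19*m - 1.3)^2 + (1.36*m - 3.15)/(2.59*m^2 - 0.19*m - 1.3)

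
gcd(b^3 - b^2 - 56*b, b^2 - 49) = b + 7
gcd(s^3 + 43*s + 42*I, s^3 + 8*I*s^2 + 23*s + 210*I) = s + 6*I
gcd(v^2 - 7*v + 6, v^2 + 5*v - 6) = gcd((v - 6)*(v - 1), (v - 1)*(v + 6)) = v - 1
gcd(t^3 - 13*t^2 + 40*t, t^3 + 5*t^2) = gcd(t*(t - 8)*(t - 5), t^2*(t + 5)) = t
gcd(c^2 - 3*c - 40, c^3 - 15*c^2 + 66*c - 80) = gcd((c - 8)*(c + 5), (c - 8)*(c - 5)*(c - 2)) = c - 8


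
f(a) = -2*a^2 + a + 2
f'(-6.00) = 25.00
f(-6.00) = -76.00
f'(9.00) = -35.00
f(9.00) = -151.00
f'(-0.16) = 1.64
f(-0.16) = 1.79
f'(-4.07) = 17.28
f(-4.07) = -35.20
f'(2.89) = -10.56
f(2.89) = -11.81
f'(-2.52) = 11.08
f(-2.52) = -13.22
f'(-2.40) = 10.60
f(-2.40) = -11.92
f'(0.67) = -1.68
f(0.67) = 1.77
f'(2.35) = -8.40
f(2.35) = -6.70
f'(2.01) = -7.04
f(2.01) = -4.07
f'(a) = 1 - 4*a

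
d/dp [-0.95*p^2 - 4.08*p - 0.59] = -1.9*p - 4.08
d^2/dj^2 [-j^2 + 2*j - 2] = -2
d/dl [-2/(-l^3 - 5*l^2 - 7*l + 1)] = 2*(-3*l^2 - 10*l - 7)/(l^3 + 5*l^2 + 7*l - 1)^2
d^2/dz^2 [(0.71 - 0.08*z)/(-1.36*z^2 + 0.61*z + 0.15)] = ((2.0288 - 0.6528*z)*(-1.36*z^2 + 0.61*z + 0.15) - (0.08*z - 0.71)*(2.72*z - 0.61)*(5.44*z - 1.22))/(-1.36*z^2 + 0.61*z + 0.15)^3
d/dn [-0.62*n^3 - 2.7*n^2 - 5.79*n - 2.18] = -1.86*n^2 - 5.4*n - 5.79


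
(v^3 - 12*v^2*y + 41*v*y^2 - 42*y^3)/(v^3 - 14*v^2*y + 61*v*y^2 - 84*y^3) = (-v + 2*y)/(-v + 4*y)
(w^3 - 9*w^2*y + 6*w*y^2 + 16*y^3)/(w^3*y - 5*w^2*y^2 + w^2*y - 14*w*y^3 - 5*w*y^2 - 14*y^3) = (-w^3 + 9*w^2*y - 6*w*y^2 - 16*y^3)/(y*(-w^3 + 5*w^2*y - w^2 + 14*w*y^2 + 5*w*y + 14*y^2))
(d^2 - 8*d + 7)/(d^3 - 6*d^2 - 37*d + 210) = (d - 1)/(d^2 + d - 30)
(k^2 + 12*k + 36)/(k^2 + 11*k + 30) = (k + 6)/(k + 5)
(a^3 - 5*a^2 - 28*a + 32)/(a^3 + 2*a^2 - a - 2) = (a^2 - 4*a - 32)/(a^2 + 3*a + 2)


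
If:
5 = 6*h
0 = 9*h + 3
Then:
No Solution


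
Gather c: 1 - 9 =-8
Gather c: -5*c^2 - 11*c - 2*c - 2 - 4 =-5*c^2 - 13*c - 6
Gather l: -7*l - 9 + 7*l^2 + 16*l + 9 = 7*l^2 + 9*l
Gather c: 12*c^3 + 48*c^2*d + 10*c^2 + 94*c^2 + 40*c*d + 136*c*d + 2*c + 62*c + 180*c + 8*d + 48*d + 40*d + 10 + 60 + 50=12*c^3 + c^2*(48*d + 104) + c*(176*d + 244) + 96*d + 120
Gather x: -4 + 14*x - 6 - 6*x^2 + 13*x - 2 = -6*x^2 + 27*x - 12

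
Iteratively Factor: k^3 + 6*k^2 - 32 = (k + 4)*(k^2 + 2*k - 8) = (k - 2)*(k + 4)*(k + 4)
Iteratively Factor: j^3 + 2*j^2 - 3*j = (j)*(j^2 + 2*j - 3) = j*(j - 1)*(j + 3)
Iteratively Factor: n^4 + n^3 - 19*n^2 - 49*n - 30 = (n + 2)*(n^3 - n^2 - 17*n - 15) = (n + 1)*(n + 2)*(n^2 - 2*n - 15) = (n - 5)*(n + 1)*(n + 2)*(n + 3)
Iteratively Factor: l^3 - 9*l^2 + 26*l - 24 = (l - 3)*(l^2 - 6*l + 8) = (l - 3)*(l - 2)*(l - 4)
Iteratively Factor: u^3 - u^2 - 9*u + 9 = (u - 3)*(u^2 + 2*u - 3) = (u - 3)*(u + 3)*(u - 1)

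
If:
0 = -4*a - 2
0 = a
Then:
No Solution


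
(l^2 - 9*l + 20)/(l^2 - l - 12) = (l - 5)/(l + 3)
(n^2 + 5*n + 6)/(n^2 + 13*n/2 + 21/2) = 2*(n + 2)/(2*n + 7)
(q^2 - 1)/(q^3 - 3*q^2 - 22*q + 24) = (q + 1)/(q^2 - 2*q - 24)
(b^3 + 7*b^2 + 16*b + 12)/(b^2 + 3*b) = b + 4 + 4/b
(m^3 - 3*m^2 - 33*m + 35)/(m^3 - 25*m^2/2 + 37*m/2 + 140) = 2*(m^2 + 4*m - 5)/(2*m^2 - 11*m - 40)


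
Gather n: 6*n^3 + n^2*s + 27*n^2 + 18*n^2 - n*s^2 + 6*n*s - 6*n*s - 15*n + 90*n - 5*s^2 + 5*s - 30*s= 6*n^3 + n^2*(s + 45) + n*(75 - s^2) - 5*s^2 - 25*s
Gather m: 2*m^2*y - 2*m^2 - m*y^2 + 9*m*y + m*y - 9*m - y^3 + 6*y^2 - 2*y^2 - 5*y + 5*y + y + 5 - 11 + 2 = m^2*(2*y - 2) + m*(-y^2 + 10*y - 9) - y^3 + 4*y^2 + y - 4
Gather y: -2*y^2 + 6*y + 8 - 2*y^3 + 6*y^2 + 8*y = -2*y^3 + 4*y^2 + 14*y + 8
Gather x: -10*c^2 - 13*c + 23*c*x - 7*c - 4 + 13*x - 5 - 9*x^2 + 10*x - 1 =-10*c^2 - 20*c - 9*x^2 + x*(23*c + 23) - 10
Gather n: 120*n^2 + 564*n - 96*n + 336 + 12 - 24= 120*n^2 + 468*n + 324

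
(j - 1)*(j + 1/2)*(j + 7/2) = j^3 + 3*j^2 - 9*j/4 - 7/4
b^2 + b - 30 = (b - 5)*(b + 6)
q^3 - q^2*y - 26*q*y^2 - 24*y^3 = (q - 6*y)*(q + y)*(q + 4*y)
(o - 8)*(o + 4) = o^2 - 4*o - 32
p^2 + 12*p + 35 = (p + 5)*(p + 7)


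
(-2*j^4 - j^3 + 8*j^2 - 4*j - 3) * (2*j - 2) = -4*j^5 + 2*j^4 + 18*j^3 - 24*j^2 + 2*j + 6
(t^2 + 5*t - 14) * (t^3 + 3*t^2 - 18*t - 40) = t^5 + 8*t^4 - 17*t^3 - 172*t^2 + 52*t + 560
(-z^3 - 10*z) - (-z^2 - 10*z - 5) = -z^3 + z^2 + 5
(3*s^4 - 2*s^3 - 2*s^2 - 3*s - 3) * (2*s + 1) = 6*s^5 - s^4 - 6*s^3 - 8*s^2 - 9*s - 3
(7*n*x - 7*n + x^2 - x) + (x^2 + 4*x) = 7*n*x - 7*n + 2*x^2 + 3*x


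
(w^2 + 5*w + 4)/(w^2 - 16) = (w + 1)/(w - 4)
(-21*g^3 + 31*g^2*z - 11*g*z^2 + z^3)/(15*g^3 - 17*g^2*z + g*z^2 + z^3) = (-7*g + z)/(5*g + z)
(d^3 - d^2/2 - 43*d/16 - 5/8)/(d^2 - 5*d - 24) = (-16*d^3 + 8*d^2 + 43*d + 10)/(16*(-d^2 + 5*d + 24))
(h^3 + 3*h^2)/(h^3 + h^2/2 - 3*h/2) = 2*h*(h + 3)/(2*h^2 + h - 3)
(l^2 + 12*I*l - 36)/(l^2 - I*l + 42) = (l + 6*I)/(l - 7*I)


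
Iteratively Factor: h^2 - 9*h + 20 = (h - 4)*(h - 5)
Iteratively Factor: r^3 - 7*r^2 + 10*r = (r - 5)*(r^2 - 2*r) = r*(r - 5)*(r - 2)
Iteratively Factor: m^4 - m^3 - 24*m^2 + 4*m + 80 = (m + 2)*(m^3 - 3*m^2 - 18*m + 40) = (m - 5)*(m + 2)*(m^2 + 2*m - 8) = (m - 5)*(m + 2)*(m + 4)*(m - 2)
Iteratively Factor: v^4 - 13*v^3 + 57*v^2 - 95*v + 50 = (v - 5)*(v^3 - 8*v^2 + 17*v - 10) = (v - 5)*(v - 1)*(v^2 - 7*v + 10) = (v - 5)^2*(v - 1)*(v - 2)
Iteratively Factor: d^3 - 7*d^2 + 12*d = (d)*(d^2 - 7*d + 12) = d*(d - 3)*(d - 4)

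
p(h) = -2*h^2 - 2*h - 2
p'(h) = -4*h - 2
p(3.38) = -31.61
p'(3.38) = -15.52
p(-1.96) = -5.76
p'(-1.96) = 5.84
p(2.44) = -18.79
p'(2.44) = -11.76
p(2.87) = -24.21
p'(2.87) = -13.48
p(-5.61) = -53.72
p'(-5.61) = 20.44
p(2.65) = -21.34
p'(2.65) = -12.60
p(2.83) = -23.68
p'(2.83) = -13.32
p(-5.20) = -45.68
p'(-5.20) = 18.80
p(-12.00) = -266.00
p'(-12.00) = 46.00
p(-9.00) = -146.00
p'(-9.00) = 34.00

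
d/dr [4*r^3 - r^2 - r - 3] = 12*r^2 - 2*r - 1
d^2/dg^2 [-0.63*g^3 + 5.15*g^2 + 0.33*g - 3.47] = 10.3 - 3.78*g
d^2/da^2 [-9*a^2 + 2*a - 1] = -18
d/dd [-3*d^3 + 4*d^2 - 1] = d*(8 - 9*d)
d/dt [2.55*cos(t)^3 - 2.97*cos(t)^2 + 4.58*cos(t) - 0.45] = (-7.65*cos(t)^2 + 5.94*cos(t) - 4.58)*sin(t)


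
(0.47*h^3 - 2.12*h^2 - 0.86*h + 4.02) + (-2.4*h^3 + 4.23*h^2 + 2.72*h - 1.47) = -1.93*h^3 + 2.11*h^2 + 1.86*h + 2.55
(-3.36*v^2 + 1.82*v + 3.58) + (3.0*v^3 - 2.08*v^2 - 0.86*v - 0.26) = 3.0*v^3 - 5.44*v^2 + 0.96*v + 3.32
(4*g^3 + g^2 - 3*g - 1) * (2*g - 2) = 8*g^4 - 6*g^3 - 8*g^2 + 4*g + 2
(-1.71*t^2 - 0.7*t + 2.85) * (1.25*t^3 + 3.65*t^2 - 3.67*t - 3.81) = -2.1375*t^5 - 7.1165*t^4 + 7.2832*t^3 + 19.4866*t^2 - 7.7925*t - 10.8585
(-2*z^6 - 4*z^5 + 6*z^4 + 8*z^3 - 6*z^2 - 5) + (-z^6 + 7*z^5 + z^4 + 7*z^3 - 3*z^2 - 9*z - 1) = -3*z^6 + 3*z^5 + 7*z^4 + 15*z^3 - 9*z^2 - 9*z - 6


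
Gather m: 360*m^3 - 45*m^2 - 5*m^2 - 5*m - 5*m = 360*m^3 - 50*m^2 - 10*m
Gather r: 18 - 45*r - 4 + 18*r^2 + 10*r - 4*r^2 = 14*r^2 - 35*r + 14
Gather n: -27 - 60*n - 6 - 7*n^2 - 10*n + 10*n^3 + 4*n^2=10*n^3 - 3*n^2 - 70*n - 33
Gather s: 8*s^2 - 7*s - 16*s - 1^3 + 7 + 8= 8*s^2 - 23*s + 14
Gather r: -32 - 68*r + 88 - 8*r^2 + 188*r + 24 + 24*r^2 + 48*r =16*r^2 + 168*r + 80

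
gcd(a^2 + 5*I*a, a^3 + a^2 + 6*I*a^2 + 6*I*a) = a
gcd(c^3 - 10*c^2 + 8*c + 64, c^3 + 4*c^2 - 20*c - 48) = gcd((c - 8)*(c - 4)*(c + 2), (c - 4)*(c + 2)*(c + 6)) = c^2 - 2*c - 8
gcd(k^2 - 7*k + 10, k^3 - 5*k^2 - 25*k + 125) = k - 5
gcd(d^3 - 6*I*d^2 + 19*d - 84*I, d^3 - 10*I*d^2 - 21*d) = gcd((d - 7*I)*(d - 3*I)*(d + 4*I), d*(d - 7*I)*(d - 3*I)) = d^2 - 10*I*d - 21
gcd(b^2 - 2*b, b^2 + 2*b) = b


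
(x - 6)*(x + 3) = x^2 - 3*x - 18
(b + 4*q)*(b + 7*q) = b^2 + 11*b*q + 28*q^2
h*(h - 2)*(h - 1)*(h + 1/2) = h^4 - 5*h^3/2 + h^2/2 + h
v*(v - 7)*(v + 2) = v^3 - 5*v^2 - 14*v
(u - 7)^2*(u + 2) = u^3 - 12*u^2 + 21*u + 98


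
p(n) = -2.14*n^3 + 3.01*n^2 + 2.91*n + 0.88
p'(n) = -6.42*n^2 + 6.02*n + 2.91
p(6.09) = -353.12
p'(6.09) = -198.53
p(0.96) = 4.55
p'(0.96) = 2.77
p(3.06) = -23.35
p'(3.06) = -38.78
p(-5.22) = 372.09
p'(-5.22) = -203.45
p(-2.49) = 45.33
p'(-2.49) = -51.88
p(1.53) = 4.71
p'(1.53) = -2.91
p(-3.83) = 154.12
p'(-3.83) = -114.32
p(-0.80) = 1.57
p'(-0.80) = -6.01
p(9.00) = -1289.18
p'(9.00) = -462.93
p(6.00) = -335.54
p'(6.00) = -192.09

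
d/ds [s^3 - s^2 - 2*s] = 3*s^2 - 2*s - 2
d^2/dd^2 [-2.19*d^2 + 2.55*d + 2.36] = -4.38000000000000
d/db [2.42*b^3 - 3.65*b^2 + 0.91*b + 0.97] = 7.26*b^2 - 7.3*b + 0.91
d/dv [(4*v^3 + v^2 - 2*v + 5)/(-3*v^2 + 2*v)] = 2*(-6*v^4 + 8*v^3 - 2*v^2 + 15*v - 5)/(v^2*(9*v^2 - 12*v + 4))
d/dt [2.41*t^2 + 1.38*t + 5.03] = 4.82*t + 1.38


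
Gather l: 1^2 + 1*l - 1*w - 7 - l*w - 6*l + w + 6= l*(-w - 5)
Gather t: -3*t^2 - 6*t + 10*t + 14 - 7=-3*t^2 + 4*t + 7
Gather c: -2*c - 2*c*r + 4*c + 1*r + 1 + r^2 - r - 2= c*(2 - 2*r) + r^2 - 1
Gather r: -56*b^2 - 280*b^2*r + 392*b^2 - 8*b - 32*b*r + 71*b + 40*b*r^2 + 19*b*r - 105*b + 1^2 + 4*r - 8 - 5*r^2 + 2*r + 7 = 336*b^2 - 42*b + r^2*(40*b - 5) + r*(-280*b^2 - 13*b + 6)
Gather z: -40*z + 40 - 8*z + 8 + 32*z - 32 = 16 - 16*z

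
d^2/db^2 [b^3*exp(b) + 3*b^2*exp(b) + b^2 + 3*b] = b^3*exp(b) + 9*b^2*exp(b) + 18*b*exp(b) + 6*exp(b) + 2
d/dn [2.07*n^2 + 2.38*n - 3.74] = 4.14*n + 2.38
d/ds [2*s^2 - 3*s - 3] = 4*s - 3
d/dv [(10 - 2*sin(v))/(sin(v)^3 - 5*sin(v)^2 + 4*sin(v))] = 4*(sin(v)^3 - 10*sin(v)^2 + 25*sin(v) - 10)*cos(v)/((sin(v) - 4)^2*(sin(v) - 1)^2*sin(v)^2)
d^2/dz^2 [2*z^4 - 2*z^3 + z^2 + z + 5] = 24*z^2 - 12*z + 2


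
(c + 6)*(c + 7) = c^2 + 13*c + 42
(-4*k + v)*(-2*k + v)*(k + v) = 8*k^3 + 2*k^2*v - 5*k*v^2 + v^3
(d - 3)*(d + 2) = d^2 - d - 6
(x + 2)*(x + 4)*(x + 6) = x^3 + 12*x^2 + 44*x + 48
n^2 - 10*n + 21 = (n - 7)*(n - 3)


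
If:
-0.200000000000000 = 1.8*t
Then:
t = -0.11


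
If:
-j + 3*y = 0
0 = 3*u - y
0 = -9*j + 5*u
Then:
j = 0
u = 0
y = 0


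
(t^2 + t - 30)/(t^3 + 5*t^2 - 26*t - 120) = 1/(t + 4)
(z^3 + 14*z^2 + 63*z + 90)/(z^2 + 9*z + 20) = (z^2 + 9*z + 18)/(z + 4)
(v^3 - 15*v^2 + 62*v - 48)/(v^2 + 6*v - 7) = (v^2 - 14*v + 48)/(v + 7)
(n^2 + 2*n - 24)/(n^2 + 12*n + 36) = (n - 4)/(n + 6)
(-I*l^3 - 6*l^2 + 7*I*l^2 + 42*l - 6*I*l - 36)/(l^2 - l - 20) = (-I*l^3 + l^2*(-6 + 7*I) + 6*l*(7 - I) - 36)/(l^2 - l - 20)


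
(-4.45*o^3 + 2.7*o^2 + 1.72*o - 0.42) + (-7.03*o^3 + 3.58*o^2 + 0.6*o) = -11.48*o^3 + 6.28*o^2 + 2.32*o - 0.42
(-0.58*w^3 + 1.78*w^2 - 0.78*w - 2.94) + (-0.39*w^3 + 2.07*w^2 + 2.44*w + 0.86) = -0.97*w^3 + 3.85*w^2 + 1.66*w - 2.08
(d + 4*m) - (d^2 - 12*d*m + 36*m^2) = -d^2 + 12*d*m + d - 36*m^2 + 4*m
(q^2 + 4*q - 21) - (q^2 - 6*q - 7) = 10*q - 14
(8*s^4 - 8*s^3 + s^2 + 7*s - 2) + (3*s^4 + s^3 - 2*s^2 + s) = 11*s^4 - 7*s^3 - s^2 + 8*s - 2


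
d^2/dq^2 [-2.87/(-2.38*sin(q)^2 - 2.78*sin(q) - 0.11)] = (-65.027312*sin(q)^4 - 56.967204*sin(q)^3 + 78.365924*sin(q)^2 + 114.812054*sin(q) + 42.858284)/(2.38*sin(q)^2 + 2.78*sin(q) + 0.11)^3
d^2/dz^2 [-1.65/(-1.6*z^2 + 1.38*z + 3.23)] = (8.448*z^2 - 7.2864*z - 1.65*(3.2*z - 1.38)*(6.4*z - 2.76) - 17.0544)/(-1.6*z^2 + 1.38*z + 3.23)^3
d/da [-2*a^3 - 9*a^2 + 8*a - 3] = -6*a^2 - 18*a + 8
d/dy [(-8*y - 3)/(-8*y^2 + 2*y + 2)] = (32*y^2 - 8*y - (8*y - 1)*(8*y + 3) - 8)/(2*(-4*y^2 + y + 1)^2)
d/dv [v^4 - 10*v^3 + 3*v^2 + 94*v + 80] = 4*v^3 - 30*v^2 + 6*v + 94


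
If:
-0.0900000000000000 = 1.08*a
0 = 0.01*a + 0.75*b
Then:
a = -0.08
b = 0.00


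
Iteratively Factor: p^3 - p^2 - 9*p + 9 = (p - 1)*(p^2 - 9) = (p - 3)*(p - 1)*(p + 3)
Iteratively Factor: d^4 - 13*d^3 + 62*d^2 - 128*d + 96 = (d - 4)*(d^3 - 9*d^2 + 26*d - 24) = (d - 4)^2*(d^2 - 5*d + 6) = (d - 4)^2*(d - 2)*(d - 3)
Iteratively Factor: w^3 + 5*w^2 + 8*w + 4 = (w + 2)*(w^2 + 3*w + 2) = (w + 2)^2*(w + 1)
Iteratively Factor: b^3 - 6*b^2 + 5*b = (b - 1)*(b^2 - 5*b) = (b - 5)*(b - 1)*(b)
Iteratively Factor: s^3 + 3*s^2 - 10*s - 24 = (s - 3)*(s^2 + 6*s + 8) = (s - 3)*(s + 4)*(s + 2)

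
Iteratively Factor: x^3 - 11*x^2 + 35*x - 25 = (x - 5)*(x^2 - 6*x + 5) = (x - 5)*(x - 1)*(x - 5)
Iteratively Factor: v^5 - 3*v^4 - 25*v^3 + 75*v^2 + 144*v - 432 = (v + 4)*(v^4 - 7*v^3 + 3*v^2 + 63*v - 108) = (v - 4)*(v + 4)*(v^3 - 3*v^2 - 9*v + 27) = (v - 4)*(v - 3)*(v + 4)*(v^2 - 9) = (v - 4)*(v - 3)^2*(v + 4)*(v + 3)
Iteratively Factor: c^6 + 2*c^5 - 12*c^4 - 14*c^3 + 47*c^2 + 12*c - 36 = (c - 2)*(c^5 + 4*c^4 - 4*c^3 - 22*c^2 + 3*c + 18) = (c - 2)^2*(c^4 + 6*c^3 + 8*c^2 - 6*c - 9) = (c - 2)^2*(c + 1)*(c^3 + 5*c^2 + 3*c - 9) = (c - 2)^2*(c - 1)*(c + 1)*(c^2 + 6*c + 9) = (c - 2)^2*(c - 1)*(c + 1)*(c + 3)*(c + 3)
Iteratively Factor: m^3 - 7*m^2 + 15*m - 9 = (m - 3)*(m^2 - 4*m + 3) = (m - 3)^2*(m - 1)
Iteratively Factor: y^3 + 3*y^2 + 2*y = (y + 1)*(y^2 + 2*y) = (y + 1)*(y + 2)*(y)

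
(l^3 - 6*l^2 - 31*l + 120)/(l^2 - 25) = (l^2 - 11*l + 24)/(l - 5)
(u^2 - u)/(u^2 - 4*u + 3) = u/(u - 3)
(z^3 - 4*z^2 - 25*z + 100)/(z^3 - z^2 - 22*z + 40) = (z - 5)/(z - 2)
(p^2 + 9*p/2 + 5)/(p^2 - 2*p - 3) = (p^2 + 9*p/2 + 5)/(p^2 - 2*p - 3)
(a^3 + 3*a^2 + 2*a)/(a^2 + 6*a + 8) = a*(a + 1)/(a + 4)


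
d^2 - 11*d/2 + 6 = (d - 4)*(d - 3/2)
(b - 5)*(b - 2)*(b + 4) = b^3 - 3*b^2 - 18*b + 40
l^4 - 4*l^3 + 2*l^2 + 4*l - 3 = (l - 3)*(l - 1)^2*(l + 1)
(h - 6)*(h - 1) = h^2 - 7*h + 6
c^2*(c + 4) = c^3 + 4*c^2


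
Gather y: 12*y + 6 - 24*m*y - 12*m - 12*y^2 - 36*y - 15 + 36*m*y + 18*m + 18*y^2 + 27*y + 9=6*m + 6*y^2 + y*(12*m + 3)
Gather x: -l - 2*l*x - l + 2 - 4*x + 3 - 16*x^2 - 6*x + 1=-2*l - 16*x^2 + x*(-2*l - 10) + 6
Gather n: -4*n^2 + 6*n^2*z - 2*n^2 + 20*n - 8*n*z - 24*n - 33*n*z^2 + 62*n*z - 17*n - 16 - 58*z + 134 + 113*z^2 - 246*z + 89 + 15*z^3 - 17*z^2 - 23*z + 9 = n^2*(6*z - 6) + n*(-33*z^2 + 54*z - 21) + 15*z^3 + 96*z^2 - 327*z + 216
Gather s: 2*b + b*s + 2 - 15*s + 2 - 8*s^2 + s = 2*b - 8*s^2 + s*(b - 14) + 4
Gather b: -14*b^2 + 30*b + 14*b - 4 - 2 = -14*b^2 + 44*b - 6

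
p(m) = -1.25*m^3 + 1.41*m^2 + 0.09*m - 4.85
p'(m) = -3.75*m^2 + 2.82*m + 0.09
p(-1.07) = -1.80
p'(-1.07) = -7.22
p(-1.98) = 10.20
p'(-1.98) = -20.20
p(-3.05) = 43.46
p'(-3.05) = -43.40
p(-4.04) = 100.22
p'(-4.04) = -72.51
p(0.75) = -4.52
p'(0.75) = 0.10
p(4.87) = -115.35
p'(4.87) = -75.11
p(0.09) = -4.83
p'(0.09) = 0.31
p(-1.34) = 0.57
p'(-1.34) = -10.42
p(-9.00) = 1019.80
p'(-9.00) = -329.04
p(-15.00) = 4529.80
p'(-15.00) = -885.96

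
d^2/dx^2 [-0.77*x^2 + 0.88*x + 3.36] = -1.54000000000000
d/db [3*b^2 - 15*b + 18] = 6*b - 15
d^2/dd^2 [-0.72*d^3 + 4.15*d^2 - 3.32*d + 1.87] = 8.3 - 4.32*d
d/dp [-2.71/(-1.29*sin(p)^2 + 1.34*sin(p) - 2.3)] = (3.6314 - 6.9918*sin(p))*cos(p)/(1.29*sin(p)^2 - 1.34*sin(p) + 2.3)^2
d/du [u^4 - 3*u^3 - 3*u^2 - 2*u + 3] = 4*u^3 - 9*u^2 - 6*u - 2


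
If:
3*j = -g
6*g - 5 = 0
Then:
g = 5/6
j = -5/18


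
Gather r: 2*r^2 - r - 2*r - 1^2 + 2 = 2*r^2 - 3*r + 1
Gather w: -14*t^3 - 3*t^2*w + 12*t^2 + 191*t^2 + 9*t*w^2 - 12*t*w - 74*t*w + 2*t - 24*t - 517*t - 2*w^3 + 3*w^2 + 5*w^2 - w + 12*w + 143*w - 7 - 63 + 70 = -14*t^3 + 203*t^2 - 539*t - 2*w^3 + w^2*(9*t + 8) + w*(-3*t^2 - 86*t + 154)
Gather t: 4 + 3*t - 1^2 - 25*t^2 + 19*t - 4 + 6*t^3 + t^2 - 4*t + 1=6*t^3 - 24*t^2 + 18*t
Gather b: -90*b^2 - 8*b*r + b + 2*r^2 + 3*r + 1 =-90*b^2 + b*(1 - 8*r) + 2*r^2 + 3*r + 1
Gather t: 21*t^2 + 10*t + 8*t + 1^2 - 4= 21*t^2 + 18*t - 3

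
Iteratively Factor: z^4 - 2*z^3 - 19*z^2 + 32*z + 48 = (z - 4)*(z^3 + 2*z^2 - 11*z - 12) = (z - 4)*(z - 3)*(z^2 + 5*z + 4) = (z - 4)*(z - 3)*(z + 4)*(z + 1)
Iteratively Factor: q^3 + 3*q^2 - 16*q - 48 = (q - 4)*(q^2 + 7*q + 12) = (q - 4)*(q + 4)*(q + 3)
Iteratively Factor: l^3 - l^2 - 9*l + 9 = (l - 3)*(l^2 + 2*l - 3) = (l - 3)*(l - 1)*(l + 3)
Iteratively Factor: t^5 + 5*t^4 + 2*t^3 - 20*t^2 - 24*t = (t - 2)*(t^4 + 7*t^3 + 16*t^2 + 12*t) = (t - 2)*(t + 3)*(t^3 + 4*t^2 + 4*t) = (t - 2)*(t + 2)*(t + 3)*(t^2 + 2*t) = t*(t - 2)*(t + 2)*(t + 3)*(t + 2)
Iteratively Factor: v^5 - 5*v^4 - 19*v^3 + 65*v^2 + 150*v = (v + 2)*(v^4 - 7*v^3 - 5*v^2 + 75*v) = (v - 5)*(v + 2)*(v^3 - 2*v^2 - 15*v) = (v - 5)*(v + 2)*(v + 3)*(v^2 - 5*v) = v*(v - 5)*(v + 2)*(v + 3)*(v - 5)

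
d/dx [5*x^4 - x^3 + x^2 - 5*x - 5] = 20*x^3 - 3*x^2 + 2*x - 5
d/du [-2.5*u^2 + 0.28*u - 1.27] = 0.28 - 5.0*u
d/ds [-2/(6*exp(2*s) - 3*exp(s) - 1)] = (24*exp(s) - 6)*exp(s)/(-6*exp(2*s) + 3*exp(s) + 1)^2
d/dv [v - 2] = 1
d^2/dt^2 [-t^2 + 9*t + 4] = -2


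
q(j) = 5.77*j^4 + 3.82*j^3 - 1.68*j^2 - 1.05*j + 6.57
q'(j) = 23.08*j^3 + 11.46*j^2 - 3.36*j - 1.05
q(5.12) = 4434.98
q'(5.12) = 3379.91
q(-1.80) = 41.31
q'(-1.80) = -92.47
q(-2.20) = 95.24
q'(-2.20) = -183.95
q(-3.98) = 1191.10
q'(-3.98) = -1261.22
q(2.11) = 147.13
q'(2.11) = 259.69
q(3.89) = 1523.14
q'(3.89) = 1517.87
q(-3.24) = 498.26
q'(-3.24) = -654.86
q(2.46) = 262.00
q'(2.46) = 403.63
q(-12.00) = 112823.01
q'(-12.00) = -38192.73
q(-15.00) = 278858.07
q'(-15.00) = -75267.15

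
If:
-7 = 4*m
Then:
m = -7/4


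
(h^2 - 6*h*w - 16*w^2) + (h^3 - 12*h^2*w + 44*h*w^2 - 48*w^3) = h^3 - 12*h^2*w + h^2 + 44*h*w^2 - 6*h*w - 48*w^3 - 16*w^2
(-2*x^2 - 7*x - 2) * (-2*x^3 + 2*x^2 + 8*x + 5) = 4*x^5 + 10*x^4 - 26*x^3 - 70*x^2 - 51*x - 10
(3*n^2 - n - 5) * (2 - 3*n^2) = -9*n^4 + 3*n^3 + 21*n^2 - 2*n - 10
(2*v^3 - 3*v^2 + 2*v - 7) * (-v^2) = -2*v^5 + 3*v^4 - 2*v^3 + 7*v^2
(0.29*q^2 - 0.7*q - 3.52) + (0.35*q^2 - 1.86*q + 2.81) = 0.64*q^2 - 2.56*q - 0.71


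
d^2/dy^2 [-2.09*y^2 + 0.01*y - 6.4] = -4.18000000000000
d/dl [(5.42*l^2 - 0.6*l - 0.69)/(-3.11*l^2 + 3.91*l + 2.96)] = (19.3262*l^2 + 27.7946*l + 0.9219)/(9.6721*l^4 - 24.3202*l^3 - 3.1231*l^2 + 23.1472*l + 8.7616)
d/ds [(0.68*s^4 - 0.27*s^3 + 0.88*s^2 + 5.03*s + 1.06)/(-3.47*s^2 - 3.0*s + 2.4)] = (-4.7192*s^5 - 5.1831*s^4 + 8.148*s^3 + 12.8701*s^2 + 11.5804*s + 15.252)/(12.0409*s^4 + 20.82*s^3 - 7.656*s^2 - 14.4*s + 5.76)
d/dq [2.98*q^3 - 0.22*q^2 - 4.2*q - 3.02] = 8.94*q^2 - 0.44*q - 4.2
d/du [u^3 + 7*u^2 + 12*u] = 3*u^2 + 14*u + 12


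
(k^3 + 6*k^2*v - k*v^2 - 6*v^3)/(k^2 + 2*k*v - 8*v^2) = (k^3 + 6*k^2*v - k*v^2 - 6*v^3)/(k^2 + 2*k*v - 8*v^2)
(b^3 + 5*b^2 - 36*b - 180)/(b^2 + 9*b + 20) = (b^2 - 36)/(b + 4)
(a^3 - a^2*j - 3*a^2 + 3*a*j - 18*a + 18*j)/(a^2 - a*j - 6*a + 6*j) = a + 3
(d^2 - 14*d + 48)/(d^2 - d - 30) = (d - 8)/(d + 5)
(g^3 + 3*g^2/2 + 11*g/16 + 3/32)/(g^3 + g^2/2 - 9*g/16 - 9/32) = (4*g + 1)/(4*g - 3)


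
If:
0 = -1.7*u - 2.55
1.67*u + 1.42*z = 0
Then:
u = -1.50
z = 1.76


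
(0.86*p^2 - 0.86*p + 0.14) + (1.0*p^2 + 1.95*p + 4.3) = 1.86*p^2 + 1.09*p + 4.44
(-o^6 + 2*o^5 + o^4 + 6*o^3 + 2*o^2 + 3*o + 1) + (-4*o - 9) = -o^6 + 2*o^5 + o^4 + 6*o^3 + 2*o^2 - o - 8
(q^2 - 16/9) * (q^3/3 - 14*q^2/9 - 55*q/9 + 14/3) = q^5/3 - 14*q^4/9 - 181*q^3/27 + 602*q^2/81 + 880*q/81 - 224/27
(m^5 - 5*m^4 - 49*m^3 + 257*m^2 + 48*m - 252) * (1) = m^5 - 5*m^4 - 49*m^3 + 257*m^2 + 48*m - 252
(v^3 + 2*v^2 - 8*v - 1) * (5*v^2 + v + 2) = 5*v^5 + 11*v^4 - 36*v^3 - 9*v^2 - 17*v - 2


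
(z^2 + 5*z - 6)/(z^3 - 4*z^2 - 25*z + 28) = (z + 6)/(z^2 - 3*z - 28)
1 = 1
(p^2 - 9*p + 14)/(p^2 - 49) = (p - 2)/(p + 7)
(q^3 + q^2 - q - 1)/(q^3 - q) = (q + 1)/q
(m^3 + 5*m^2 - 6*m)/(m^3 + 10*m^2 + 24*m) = (m - 1)/(m + 4)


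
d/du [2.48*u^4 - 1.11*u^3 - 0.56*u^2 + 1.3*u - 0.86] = 9.92*u^3 - 3.33*u^2 - 1.12*u + 1.3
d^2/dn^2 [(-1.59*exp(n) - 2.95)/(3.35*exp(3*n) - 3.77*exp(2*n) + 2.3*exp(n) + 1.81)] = (-71.3751*exp(6*n) - 237.71466*exp(5*n) + 436.232564*exp(4*n) - 101.626065*exp(3*n) + 172.626177*exp(2*n) - 89.50599*exp(n) + 7.071851)*exp(n)/(37.595375*exp(9*n) - 126.926475*exp(8*n) + 220.274895*exp(7*n) - 166.931558*exp(6*n) + 14.07714*exp(5*n) + 101.022447*exp(4*n) - 49.075255*exp(3*n) - 8.32799100000001*exp(2*n) + 22.60509*exp(n) + 5.929741)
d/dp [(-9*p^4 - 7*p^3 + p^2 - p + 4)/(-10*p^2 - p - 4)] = (180*p^5 + 97*p^4 + 158*p^3 + 73*p^2 + 72*p + 8)/(100*p^4 + 20*p^3 + 81*p^2 + 8*p + 16)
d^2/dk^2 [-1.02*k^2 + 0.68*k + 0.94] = -2.04000000000000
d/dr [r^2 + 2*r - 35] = 2*r + 2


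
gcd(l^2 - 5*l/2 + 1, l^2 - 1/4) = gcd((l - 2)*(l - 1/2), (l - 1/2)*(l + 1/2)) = l - 1/2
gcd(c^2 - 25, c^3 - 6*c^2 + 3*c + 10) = c - 5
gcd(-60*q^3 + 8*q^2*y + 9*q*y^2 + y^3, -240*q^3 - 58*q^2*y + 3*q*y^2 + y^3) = 30*q^2 + 11*q*y + y^2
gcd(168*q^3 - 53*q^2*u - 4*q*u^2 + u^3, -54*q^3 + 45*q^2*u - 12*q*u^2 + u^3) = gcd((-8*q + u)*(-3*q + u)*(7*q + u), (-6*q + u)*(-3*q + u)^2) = 3*q - u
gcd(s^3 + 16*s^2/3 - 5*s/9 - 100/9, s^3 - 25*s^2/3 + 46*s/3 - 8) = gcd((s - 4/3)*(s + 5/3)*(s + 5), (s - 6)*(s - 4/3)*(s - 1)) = s - 4/3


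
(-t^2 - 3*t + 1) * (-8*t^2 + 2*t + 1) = 8*t^4 + 22*t^3 - 15*t^2 - t + 1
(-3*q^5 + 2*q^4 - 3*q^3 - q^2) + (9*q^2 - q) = -3*q^5 + 2*q^4 - 3*q^3 + 8*q^2 - q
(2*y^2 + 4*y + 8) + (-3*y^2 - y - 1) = -y^2 + 3*y + 7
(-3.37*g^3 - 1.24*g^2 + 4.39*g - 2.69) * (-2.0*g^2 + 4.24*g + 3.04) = 6.74*g^5 - 11.8088*g^4 - 24.2824*g^3 + 20.224*g^2 + 1.94*g - 8.1776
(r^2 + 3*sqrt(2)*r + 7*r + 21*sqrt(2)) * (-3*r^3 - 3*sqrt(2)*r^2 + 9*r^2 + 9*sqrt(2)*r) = -3*r^5 - 12*sqrt(2)*r^4 - 12*r^4 - 48*sqrt(2)*r^3 + 45*r^3 - 72*r^2 + 252*sqrt(2)*r^2 + 378*r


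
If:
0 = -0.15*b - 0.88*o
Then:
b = -5.86666666666667*o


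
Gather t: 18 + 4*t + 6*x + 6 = 4*t + 6*x + 24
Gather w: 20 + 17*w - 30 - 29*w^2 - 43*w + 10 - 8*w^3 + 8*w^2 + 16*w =-8*w^3 - 21*w^2 - 10*w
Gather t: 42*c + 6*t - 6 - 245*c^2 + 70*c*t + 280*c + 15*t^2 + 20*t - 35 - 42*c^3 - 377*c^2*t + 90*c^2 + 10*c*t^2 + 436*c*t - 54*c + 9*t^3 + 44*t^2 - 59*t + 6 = -42*c^3 - 155*c^2 + 268*c + 9*t^3 + t^2*(10*c + 59) + t*(-377*c^2 + 506*c - 33) - 35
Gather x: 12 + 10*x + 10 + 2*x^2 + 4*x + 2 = 2*x^2 + 14*x + 24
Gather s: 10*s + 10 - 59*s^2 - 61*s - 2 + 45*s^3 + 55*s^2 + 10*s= 45*s^3 - 4*s^2 - 41*s + 8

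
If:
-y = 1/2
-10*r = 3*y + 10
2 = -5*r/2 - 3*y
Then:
No Solution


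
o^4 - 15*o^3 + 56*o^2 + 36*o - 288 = (o - 8)*(o - 6)*(o - 3)*(o + 2)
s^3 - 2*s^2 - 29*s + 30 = (s - 6)*(s - 1)*(s + 5)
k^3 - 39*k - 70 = (k - 7)*(k + 2)*(k + 5)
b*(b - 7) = b^2 - 7*b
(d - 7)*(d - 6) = d^2 - 13*d + 42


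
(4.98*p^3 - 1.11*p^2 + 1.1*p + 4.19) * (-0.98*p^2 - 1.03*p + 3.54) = -4.8804*p^5 - 4.0416*p^4 + 17.6945*p^3 - 9.1686*p^2 - 0.4217*p + 14.8326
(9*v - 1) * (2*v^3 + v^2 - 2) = 18*v^4 + 7*v^3 - v^2 - 18*v + 2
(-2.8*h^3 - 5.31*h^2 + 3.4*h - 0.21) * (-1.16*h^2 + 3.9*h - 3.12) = 3.248*h^5 - 4.7604*h^4 - 15.917*h^3 + 30.0708*h^2 - 11.427*h + 0.6552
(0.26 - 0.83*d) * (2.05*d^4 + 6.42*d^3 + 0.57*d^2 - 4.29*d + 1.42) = -1.7015*d^5 - 4.7956*d^4 + 1.1961*d^3 + 3.7089*d^2 - 2.294*d + 0.3692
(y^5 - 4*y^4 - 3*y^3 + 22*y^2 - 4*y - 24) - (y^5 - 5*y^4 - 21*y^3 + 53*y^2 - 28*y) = y^4 + 18*y^3 - 31*y^2 + 24*y - 24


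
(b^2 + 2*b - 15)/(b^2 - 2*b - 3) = (b + 5)/(b + 1)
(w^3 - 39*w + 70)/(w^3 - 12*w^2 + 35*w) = (w^2 + 5*w - 14)/(w*(w - 7))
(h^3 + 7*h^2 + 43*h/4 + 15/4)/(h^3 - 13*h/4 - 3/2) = (h + 5)/(h - 2)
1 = 1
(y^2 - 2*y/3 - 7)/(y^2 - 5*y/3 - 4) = (3*y + 7)/(3*y + 4)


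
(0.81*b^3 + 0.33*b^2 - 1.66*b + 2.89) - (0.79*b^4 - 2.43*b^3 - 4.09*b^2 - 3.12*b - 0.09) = -0.79*b^4 + 3.24*b^3 + 4.42*b^2 + 1.46*b + 2.98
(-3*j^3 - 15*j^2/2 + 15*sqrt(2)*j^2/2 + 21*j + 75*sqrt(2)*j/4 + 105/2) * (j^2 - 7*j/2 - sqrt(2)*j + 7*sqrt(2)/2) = -3*j^5 + 3*j^4 + 21*sqrt(2)*j^4/2 - 21*sqrt(2)*j^3/2 + 129*j^3/4 - 903*sqrt(2)*j^2/8 - 6*j^2 - 105*j/2 + 21*sqrt(2)*j + 735*sqrt(2)/4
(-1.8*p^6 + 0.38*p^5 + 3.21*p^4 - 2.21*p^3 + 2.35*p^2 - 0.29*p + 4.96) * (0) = 0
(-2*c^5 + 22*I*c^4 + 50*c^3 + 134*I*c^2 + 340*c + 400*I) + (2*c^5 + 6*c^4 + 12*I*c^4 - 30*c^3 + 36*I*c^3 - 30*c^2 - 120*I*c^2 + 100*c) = 6*c^4 + 34*I*c^4 + 20*c^3 + 36*I*c^3 - 30*c^2 + 14*I*c^2 + 440*c + 400*I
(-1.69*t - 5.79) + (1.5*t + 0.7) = -0.19*t - 5.09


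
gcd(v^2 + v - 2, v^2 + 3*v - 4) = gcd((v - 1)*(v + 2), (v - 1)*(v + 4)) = v - 1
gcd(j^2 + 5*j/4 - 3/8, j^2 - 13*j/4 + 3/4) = j - 1/4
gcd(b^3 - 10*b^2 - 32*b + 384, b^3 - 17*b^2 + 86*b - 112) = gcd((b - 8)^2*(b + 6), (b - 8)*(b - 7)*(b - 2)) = b - 8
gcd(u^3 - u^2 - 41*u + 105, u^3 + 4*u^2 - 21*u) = u^2 + 4*u - 21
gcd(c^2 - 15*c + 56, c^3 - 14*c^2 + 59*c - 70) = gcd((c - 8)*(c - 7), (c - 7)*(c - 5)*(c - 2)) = c - 7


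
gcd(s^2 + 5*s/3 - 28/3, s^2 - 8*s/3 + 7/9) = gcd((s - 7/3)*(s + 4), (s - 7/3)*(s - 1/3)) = s - 7/3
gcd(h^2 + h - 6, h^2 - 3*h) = 1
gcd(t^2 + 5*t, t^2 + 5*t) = t^2 + 5*t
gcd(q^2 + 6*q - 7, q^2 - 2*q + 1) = q - 1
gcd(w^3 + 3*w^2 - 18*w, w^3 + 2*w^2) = w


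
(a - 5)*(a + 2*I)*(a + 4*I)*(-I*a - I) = -I*a^4 + 6*a^3 + 4*I*a^3 - 24*a^2 + 13*I*a^2 - 30*a - 32*I*a - 40*I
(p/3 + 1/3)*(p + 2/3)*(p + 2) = p^3/3 + 11*p^2/9 + 4*p/3 + 4/9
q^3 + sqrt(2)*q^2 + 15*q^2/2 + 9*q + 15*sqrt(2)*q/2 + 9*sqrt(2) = (q + 3/2)*(q + 6)*(q + sqrt(2))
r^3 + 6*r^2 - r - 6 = (r - 1)*(r + 1)*(r + 6)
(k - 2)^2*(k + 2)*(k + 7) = k^4 + 5*k^3 - 18*k^2 - 20*k + 56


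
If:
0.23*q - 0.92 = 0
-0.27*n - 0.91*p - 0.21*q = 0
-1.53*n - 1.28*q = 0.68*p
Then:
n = -3.38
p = 0.08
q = 4.00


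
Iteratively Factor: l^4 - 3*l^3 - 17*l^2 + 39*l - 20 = (l - 5)*(l^3 + 2*l^2 - 7*l + 4) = (l - 5)*(l + 4)*(l^2 - 2*l + 1) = (l - 5)*(l - 1)*(l + 4)*(l - 1)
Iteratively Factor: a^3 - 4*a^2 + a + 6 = (a - 2)*(a^2 - 2*a - 3) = (a - 2)*(a + 1)*(a - 3)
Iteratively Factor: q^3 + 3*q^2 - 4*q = (q - 1)*(q^2 + 4*q) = (q - 1)*(q + 4)*(q)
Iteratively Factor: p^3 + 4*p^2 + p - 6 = (p + 2)*(p^2 + 2*p - 3) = (p + 2)*(p + 3)*(p - 1)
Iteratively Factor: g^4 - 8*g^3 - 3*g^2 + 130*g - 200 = (g - 5)*(g^3 - 3*g^2 - 18*g + 40) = (g - 5)*(g + 4)*(g^2 - 7*g + 10) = (g - 5)*(g - 2)*(g + 4)*(g - 5)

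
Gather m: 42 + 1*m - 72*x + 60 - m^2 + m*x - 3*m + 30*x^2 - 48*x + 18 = -m^2 + m*(x - 2) + 30*x^2 - 120*x + 120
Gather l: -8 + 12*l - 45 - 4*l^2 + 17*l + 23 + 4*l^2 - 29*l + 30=0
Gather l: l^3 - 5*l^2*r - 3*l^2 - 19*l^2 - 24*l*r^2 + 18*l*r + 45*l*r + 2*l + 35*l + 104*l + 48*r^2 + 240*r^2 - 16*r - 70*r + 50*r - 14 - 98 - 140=l^3 + l^2*(-5*r - 22) + l*(-24*r^2 + 63*r + 141) + 288*r^2 - 36*r - 252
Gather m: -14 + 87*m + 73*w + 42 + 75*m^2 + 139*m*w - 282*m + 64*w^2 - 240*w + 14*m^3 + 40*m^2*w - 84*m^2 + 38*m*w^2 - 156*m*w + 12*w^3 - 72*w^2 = 14*m^3 + m^2*(40*w - 9) + m*(38*w^2 - 17*w - 195) + 12*w^3 - 8*w^2 - 167*w + 28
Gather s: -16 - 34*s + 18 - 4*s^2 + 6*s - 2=-4*s^2 - 28*s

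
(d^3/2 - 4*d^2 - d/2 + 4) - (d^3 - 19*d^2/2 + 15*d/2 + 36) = -d^3/2 + 11*d^2/2 - 8*d - 32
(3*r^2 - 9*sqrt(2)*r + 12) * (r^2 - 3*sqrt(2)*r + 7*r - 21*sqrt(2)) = 3*r^4 - 18*sqrt(2)*r^3 + 21*r^3 - 126*sqrt(2)*r^2 + 66*r^2 - 36*sqrt(2)*r + 462*r - 252*sqrt(2)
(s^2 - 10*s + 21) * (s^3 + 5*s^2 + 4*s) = s^5 - 5*s^4 - 25*s^3 + 65*s^2 + 84*s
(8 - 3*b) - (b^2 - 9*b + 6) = -b^2 + 6*b + 2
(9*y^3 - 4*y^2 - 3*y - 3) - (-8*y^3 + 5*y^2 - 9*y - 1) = 17*y^3 - 9*y^2 + 6*y - 2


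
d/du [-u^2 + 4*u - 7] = 4 - 2*u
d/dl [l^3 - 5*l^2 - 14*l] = 3*l^2 - 10*l - 14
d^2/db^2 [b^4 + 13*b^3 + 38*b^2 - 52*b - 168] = 12*b^2 + 78*b + 76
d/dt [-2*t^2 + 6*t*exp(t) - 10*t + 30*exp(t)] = 6*t*exp(t) - 4*t + 36*exp(t) - 10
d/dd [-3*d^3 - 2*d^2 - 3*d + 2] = -9*d^2 - 4*d - 3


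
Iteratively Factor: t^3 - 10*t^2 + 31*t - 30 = (t - 5)*(t^2 - 5*t + 6) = (t - 5)*(t - 2)*(t - 3)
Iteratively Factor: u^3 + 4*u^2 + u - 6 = (u - 1)*(u^2 + 5*u + 6) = (u - 1)*(u + 3)*(u + 2)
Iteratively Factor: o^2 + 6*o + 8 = (o + 2)*(o + 4)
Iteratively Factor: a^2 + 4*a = (a + 4)*(a)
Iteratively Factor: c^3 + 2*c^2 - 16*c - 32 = (c - 4)*(c^2 + 6*c + 8) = (c - 4)*(c + 2)*(c + 4)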